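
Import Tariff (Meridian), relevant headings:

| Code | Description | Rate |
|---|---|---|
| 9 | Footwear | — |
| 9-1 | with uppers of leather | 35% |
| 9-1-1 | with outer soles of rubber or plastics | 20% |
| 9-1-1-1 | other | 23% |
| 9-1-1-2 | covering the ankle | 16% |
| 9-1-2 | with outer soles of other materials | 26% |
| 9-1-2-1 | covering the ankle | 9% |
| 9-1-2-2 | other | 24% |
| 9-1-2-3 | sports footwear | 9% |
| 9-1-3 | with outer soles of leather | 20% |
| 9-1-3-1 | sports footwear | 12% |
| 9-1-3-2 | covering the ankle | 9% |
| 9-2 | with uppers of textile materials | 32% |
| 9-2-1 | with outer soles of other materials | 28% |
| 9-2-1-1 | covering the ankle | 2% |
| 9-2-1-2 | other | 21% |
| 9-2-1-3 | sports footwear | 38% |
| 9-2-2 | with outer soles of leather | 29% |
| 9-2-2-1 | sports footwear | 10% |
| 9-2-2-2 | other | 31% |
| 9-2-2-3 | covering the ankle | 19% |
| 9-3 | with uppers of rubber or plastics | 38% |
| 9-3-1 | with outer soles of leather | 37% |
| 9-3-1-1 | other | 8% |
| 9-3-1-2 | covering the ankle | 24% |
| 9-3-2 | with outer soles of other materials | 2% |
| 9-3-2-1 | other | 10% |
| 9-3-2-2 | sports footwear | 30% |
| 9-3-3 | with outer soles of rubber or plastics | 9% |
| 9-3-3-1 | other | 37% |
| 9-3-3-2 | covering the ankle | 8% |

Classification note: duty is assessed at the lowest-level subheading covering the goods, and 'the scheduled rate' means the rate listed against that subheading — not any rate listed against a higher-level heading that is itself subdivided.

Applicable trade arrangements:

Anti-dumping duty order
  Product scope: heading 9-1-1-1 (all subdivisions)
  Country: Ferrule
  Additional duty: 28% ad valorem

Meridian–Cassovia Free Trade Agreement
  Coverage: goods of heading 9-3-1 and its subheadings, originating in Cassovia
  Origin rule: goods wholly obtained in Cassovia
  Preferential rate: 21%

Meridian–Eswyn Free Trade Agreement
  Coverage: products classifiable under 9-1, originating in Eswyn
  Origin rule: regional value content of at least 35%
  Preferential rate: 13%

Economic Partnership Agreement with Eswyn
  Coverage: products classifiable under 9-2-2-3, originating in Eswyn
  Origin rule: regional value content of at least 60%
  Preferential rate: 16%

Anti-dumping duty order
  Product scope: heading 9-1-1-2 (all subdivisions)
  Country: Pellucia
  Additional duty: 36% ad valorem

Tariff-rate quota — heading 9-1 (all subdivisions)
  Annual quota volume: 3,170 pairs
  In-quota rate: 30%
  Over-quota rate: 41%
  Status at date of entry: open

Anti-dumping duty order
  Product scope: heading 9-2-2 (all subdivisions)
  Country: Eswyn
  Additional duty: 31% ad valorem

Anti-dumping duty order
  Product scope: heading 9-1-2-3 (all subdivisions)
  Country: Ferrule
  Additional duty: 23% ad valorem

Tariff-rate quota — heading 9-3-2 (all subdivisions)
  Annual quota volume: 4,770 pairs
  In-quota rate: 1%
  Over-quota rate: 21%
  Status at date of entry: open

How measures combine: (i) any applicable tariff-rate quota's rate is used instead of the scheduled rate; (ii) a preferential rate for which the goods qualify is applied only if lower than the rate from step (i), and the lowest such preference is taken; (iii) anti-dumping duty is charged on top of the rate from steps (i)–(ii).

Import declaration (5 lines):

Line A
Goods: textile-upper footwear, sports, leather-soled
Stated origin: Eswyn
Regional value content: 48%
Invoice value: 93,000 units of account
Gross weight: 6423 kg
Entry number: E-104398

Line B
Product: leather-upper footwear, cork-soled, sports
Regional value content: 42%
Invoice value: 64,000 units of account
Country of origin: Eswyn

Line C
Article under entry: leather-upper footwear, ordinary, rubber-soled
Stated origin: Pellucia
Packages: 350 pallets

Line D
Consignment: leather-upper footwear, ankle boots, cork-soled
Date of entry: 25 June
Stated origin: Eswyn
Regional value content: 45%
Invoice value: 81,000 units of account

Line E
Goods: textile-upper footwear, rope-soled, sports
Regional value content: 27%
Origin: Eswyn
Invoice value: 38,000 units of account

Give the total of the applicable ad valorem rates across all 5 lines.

135%

Line A: textile-upper → 9-2; leather-soled → 9-2-2; sports → 9-2-2-1. Scheduled 10%. Eswyn agreement on 9-1: 9-2-2-1 not covered; Eswyn agreement on 9-2-2-3: 9-2-2-1 not covered; anti-dumping (Eswyn, 9-2-2): +31%; total 10% + 31% = 41%. → 41%.
Line B: leather-upper → 9-1; cork-soled → 9-1-2; sports → 9-1-2-3. Scheduled 9%. quota on 9-1 open → in-quota 30%; Eswyn agreement on 9-1: RVC ≥ 35% → 13% available; Eswyn agreement on 9-2-2-3: 9-1-2-3 not covered; preferential 13%. → 13%.
Line C: leather-upper → 9-1; rubber-soled → 9-1-1; ordinary → 9-1-1-1. Scheduled 23%. quota on 9-1 open → in-quota 30%. → 30%.
Line D: leather-upper → 9-1; cork-soled → 9-1-2; ankle boots → 9-1-2-1. Scheduled 9%. quota on 9-1 open → in-quota 30%; Eswyn agreement on 9-1: RVC ≥ 35% → 13% available; Eswyn agreement on 9-2-2-3: 9-1-2-1 not covered; preferential 13%. → 13%.
Line E: textile-upper → 9-2; rope-soled → 9-2-1; sports → 9-2-1-3. Scheduled 38%. Eswyn agreement on 9-1: 9-2-1-3 not covered; Eswyn agreement on 9-2-2-3: 9-2-1-3 not covered. → 38%.
Sum: 41% + 13% + 30% + 13% + 38% = 135%.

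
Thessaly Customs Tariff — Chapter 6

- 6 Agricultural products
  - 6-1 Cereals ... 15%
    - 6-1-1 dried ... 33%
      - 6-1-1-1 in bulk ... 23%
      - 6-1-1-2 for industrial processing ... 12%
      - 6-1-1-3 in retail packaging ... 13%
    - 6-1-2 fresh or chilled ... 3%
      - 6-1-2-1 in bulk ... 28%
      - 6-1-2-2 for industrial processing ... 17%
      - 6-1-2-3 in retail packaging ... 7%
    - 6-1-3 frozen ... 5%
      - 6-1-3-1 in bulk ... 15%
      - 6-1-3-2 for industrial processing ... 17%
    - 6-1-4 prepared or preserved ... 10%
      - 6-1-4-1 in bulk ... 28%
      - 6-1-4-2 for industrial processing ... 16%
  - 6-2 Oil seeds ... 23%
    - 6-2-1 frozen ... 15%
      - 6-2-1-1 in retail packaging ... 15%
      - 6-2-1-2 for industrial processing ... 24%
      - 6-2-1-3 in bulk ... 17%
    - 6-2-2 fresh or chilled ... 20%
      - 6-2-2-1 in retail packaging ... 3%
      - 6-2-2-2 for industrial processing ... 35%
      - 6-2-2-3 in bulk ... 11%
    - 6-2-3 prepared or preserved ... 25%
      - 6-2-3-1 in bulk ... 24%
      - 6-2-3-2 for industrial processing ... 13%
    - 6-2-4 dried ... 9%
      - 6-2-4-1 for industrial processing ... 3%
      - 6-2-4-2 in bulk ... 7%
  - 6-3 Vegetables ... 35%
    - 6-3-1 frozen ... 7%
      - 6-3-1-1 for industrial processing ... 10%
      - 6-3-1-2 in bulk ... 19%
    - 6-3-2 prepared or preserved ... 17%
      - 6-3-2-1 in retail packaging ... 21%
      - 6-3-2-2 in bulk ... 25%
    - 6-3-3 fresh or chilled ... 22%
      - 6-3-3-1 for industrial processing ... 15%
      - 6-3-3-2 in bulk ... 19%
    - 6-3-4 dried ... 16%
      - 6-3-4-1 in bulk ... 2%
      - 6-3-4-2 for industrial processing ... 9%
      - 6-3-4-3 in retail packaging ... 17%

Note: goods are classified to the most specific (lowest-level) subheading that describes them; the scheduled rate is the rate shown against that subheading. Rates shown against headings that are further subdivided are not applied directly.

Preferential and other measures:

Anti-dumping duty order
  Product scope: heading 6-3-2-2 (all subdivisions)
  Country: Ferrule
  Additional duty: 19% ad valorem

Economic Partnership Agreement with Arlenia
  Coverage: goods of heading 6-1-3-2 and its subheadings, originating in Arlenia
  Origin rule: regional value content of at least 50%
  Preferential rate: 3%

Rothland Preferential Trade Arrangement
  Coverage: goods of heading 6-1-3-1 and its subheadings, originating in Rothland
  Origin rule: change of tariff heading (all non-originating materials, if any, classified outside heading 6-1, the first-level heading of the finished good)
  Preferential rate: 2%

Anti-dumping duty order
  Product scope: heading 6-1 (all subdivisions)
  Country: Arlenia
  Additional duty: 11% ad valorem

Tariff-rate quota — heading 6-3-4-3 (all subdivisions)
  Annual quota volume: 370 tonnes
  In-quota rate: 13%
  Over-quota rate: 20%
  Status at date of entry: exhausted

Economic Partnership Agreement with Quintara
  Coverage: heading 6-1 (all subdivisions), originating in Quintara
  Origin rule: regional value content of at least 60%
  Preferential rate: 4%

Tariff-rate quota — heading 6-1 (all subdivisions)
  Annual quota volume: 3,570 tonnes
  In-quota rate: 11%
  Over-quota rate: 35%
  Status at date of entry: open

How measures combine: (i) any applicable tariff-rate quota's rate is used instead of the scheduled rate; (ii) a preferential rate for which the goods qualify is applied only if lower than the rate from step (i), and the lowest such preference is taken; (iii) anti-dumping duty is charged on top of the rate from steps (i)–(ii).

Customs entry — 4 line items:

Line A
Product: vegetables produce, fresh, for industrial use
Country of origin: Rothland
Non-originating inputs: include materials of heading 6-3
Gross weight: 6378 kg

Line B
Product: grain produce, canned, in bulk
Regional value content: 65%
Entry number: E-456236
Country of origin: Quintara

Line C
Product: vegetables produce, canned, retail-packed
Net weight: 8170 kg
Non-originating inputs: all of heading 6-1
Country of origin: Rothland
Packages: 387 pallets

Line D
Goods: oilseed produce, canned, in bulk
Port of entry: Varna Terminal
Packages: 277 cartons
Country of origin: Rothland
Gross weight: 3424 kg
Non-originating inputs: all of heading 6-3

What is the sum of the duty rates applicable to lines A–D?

Line A: vegetables → 6-3; fresh → 6-3-3; for industrial use → 6-3-3-1. Scheduled 15%. Rothland agreement on 6-1-3-1: 6-3-3-1 not covered. → 15%.
Line B: grain → 6-1; canned → 6-1-4; in bulk → 6-1-4-1. Scheduled 28%. quota on 6-1 open → in-quota 11%; Quintara agreement on 6-1: RVC ≥ 60% → 4% available; preferential 4%. → 4%.
Line C: vegetables → 6-3; canned → 6-3-2; retail-packed → 6-3-2-1. Scheduled 21%. Rothland agreement on 6-1-3-1: 6-3-2-1 not covered. → 21%.
Line D: oilseed → 6-2; canned → 6-2-3; in bulk → 6-2-3-1. Scheduled 24%. Rothland agreement on 6-1-3-1: 6-2-3-1 not covered. → 24%.
Sum: 15% + 4% + 21% + 24% = 64%.

64%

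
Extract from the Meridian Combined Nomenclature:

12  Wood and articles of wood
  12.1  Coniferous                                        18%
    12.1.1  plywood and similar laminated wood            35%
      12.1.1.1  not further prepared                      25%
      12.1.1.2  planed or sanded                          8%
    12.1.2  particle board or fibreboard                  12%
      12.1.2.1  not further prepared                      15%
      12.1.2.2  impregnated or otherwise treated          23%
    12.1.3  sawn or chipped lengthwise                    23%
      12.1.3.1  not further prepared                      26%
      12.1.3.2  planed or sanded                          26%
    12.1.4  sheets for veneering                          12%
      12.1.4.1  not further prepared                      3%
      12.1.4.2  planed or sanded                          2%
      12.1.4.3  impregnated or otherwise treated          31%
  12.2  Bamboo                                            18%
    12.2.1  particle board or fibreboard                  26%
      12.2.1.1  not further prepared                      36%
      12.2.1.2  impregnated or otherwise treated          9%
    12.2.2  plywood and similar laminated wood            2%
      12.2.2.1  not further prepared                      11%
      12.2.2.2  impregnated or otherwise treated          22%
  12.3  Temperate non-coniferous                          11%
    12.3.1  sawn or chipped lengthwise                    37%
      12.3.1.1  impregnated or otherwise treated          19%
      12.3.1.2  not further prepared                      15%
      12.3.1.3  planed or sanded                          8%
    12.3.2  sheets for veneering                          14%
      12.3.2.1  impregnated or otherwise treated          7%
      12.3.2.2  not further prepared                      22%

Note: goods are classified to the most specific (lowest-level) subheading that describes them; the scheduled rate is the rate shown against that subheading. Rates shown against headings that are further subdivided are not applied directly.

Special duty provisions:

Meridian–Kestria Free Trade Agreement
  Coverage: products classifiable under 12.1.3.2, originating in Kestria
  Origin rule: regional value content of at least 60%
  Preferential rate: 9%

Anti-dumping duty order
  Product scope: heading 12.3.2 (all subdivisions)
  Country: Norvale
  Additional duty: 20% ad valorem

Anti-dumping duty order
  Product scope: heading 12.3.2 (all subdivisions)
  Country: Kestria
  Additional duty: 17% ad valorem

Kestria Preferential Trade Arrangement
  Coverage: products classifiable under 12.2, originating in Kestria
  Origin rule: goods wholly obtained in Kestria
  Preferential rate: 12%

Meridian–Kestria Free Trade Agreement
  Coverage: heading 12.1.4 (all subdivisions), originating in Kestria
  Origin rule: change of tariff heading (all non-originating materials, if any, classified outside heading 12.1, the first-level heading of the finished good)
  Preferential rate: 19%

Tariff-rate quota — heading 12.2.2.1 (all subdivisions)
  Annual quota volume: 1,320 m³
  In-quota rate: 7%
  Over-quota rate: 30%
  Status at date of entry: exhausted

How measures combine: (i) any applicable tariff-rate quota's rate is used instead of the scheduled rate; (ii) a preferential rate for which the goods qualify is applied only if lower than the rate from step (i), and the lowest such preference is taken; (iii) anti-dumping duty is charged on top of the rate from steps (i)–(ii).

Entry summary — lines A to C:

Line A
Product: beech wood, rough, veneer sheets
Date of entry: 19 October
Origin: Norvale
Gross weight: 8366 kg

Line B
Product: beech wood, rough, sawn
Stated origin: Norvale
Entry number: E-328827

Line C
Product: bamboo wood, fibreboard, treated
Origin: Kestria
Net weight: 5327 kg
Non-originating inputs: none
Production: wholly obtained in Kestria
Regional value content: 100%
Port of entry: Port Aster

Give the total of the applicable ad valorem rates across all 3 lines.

Line A: beech → 12.3; veneer sheets → 12.3.2; rough → 12.3.2.2. Scheduled 22%. anti-dumping (Norvale, 12.3.2): +20%; total 22% + 20% = 42%. → 42%.
Line B: beech → 12.3; sawn → 12.3.1; rough → 12.3.1.2. Scheduled 15%. No special measure applies. → 15%.
Line C: bamboo → 12.2; fibreboard → 12.2.1; treated → 12.2.1.2. Scheduled 9%. Kestria agreement on 12.1.3.2: 12.2.1.2 not covered; Kestria agreement on 12.2: wholly obtained → 12% available; Kestria agreement on 12.1.4: 12.2.1.2 not covered; preference 12% not lower than 9% → no reduction. → 9%.
Sum: 42% + 15% + 9% = 66%.

66%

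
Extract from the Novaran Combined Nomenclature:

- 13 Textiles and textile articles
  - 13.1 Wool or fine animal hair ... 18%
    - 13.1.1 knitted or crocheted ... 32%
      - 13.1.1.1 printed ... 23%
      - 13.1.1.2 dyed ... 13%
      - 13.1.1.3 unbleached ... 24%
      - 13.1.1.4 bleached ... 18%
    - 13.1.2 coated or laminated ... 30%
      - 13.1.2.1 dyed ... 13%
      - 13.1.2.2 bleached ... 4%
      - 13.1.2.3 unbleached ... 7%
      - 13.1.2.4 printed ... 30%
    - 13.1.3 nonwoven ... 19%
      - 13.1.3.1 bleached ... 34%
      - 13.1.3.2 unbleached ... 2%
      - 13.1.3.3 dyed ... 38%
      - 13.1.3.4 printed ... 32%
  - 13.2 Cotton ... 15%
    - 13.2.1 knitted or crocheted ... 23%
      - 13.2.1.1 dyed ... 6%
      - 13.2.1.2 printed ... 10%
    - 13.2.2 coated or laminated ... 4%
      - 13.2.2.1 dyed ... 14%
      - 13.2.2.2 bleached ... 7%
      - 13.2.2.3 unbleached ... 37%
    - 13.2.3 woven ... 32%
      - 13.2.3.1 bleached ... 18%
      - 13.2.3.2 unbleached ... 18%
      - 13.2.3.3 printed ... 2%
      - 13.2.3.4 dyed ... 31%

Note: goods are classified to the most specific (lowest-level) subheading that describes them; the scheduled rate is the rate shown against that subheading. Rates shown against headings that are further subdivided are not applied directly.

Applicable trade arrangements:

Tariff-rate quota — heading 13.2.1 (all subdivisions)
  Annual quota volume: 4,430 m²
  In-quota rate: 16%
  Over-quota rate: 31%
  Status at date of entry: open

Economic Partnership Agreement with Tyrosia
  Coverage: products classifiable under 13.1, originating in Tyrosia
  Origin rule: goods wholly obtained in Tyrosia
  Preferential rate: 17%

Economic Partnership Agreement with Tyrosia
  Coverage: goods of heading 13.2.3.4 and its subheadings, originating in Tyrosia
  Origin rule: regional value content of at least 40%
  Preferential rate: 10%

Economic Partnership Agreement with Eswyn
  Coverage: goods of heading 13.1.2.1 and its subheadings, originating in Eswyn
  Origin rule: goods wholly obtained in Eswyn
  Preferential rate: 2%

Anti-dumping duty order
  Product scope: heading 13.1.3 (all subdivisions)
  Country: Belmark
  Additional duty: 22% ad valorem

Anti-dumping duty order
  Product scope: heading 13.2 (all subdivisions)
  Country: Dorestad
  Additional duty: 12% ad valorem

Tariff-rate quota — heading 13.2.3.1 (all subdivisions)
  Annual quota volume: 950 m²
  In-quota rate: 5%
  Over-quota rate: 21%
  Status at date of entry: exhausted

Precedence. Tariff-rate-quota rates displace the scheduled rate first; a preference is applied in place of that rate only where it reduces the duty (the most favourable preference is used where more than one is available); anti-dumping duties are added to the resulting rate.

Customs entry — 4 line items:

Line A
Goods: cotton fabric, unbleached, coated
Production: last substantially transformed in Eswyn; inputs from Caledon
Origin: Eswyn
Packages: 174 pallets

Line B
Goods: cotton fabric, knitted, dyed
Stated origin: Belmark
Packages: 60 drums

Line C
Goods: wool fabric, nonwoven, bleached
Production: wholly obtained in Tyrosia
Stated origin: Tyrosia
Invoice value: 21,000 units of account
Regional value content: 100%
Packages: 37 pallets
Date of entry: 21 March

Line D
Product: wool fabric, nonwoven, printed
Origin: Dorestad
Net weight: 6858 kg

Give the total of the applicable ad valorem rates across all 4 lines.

102%

Line A: cotton → 13.2; coated → 13.2.2; unbleached → 13.2.2.3. Scheduled 37%. Eswyn agreement on 13.1.2.1: 13.2.2.3 not covered. → 37%.
Line B: cotton → 13.2; knitted → 13.2.1; dyed → 13.2.1.1. Scheduled 6%. quota on 13.2.1 open → in-quota 16%. → 16%.
Line C: wool → 13.1; nonwoven → 13.1.3; bleached → 13.1.3.1. Scheduled 34%. Tyrosia agreement on 13.1: wholly obtained → 17% available; Tyrosia agreement on 13.2.3.4: 13.1.3.1 not covered; preferential 17%. → 17%.
Line D: wool → 13.1; nonwoven → 13.1.3; printed → 13.1.3.4. Scheduled 32%. No special measure applies. → 32%.
Sum: 37% + 16% + 17% + 32% = 102%.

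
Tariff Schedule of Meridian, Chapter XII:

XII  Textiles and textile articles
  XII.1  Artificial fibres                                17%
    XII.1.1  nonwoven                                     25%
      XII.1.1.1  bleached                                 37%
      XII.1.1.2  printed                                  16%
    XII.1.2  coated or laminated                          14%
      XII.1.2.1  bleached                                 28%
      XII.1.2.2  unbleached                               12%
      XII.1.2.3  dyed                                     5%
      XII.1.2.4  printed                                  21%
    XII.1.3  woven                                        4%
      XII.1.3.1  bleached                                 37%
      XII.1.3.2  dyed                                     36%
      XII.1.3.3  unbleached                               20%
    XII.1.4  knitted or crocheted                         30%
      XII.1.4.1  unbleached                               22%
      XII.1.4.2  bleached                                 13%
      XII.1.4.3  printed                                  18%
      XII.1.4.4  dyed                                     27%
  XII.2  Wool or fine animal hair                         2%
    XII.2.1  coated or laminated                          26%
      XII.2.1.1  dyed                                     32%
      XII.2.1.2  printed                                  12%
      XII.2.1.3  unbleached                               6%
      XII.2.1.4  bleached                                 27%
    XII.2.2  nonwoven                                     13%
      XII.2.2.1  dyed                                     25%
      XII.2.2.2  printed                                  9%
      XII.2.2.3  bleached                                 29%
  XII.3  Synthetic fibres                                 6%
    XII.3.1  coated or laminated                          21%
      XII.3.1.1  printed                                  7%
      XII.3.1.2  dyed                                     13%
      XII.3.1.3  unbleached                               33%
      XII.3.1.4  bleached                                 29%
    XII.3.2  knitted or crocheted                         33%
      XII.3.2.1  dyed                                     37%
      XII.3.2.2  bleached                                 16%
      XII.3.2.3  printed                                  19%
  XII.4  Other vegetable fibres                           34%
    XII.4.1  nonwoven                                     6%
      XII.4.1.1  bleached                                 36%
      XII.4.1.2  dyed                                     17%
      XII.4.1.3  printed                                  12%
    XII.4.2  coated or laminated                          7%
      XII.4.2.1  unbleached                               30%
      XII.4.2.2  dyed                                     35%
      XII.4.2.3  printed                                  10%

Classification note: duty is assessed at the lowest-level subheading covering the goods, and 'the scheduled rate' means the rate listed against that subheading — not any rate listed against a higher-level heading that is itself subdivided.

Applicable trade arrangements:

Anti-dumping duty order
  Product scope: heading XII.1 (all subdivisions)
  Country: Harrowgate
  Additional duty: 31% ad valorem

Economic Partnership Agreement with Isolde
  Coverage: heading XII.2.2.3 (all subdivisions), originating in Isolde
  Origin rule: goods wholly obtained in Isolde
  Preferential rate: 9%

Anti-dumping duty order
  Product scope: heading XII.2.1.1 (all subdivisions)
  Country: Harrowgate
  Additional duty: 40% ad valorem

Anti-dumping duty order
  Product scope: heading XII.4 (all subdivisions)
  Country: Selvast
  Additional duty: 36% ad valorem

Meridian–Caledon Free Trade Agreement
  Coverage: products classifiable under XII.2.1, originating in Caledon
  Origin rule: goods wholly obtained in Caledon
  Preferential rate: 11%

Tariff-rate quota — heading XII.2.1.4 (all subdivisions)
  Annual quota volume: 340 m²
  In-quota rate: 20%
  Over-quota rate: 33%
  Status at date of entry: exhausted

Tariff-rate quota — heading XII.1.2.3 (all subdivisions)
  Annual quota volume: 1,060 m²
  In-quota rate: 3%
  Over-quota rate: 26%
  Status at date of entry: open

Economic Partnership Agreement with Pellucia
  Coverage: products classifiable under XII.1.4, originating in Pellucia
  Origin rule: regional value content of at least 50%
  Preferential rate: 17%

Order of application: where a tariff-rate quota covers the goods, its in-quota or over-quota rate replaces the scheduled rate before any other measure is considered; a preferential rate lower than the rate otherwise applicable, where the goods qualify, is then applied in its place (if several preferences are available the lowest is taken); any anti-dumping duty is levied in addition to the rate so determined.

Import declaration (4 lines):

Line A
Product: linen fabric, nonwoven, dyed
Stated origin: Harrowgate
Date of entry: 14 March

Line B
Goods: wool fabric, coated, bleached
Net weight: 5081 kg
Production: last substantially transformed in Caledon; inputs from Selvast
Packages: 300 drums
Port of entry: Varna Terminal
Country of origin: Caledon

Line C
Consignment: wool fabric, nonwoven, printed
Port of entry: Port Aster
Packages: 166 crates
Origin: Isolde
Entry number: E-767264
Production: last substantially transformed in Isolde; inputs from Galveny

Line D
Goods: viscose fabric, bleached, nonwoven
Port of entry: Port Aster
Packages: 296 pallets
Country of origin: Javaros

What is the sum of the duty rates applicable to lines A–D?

96%

Line A: linen → XII.4; nonwoven → XII.4.1; dyed → XII.4.1.2. Scheduled 17%. No special measure applies. → 17%.
Line B: wool → XII.2; coated → XII.2.1; bleached → XII.2.1.4. Scheduled 27%. quota on XII.2.1.4 exhausted → over-quota 33%; Caledon agreement on XII.2.1: not wholly obtained. → 33%.
Line C: wool → XII.2; nonwoven → XII.2.2; printed → XII.2.2.2. Scheduled 9%. Isolde agreement on XII.2.2.3: XII.2.2.2 not covered. → 9%.
Line D: viscose → XII.1; nonwoven → XII.1.1; bleached → XII.1.1.1. Scheduled 37%. No special measure applies. → 37%.
Sum: 17% + 33% + 9% + 37% = 96%.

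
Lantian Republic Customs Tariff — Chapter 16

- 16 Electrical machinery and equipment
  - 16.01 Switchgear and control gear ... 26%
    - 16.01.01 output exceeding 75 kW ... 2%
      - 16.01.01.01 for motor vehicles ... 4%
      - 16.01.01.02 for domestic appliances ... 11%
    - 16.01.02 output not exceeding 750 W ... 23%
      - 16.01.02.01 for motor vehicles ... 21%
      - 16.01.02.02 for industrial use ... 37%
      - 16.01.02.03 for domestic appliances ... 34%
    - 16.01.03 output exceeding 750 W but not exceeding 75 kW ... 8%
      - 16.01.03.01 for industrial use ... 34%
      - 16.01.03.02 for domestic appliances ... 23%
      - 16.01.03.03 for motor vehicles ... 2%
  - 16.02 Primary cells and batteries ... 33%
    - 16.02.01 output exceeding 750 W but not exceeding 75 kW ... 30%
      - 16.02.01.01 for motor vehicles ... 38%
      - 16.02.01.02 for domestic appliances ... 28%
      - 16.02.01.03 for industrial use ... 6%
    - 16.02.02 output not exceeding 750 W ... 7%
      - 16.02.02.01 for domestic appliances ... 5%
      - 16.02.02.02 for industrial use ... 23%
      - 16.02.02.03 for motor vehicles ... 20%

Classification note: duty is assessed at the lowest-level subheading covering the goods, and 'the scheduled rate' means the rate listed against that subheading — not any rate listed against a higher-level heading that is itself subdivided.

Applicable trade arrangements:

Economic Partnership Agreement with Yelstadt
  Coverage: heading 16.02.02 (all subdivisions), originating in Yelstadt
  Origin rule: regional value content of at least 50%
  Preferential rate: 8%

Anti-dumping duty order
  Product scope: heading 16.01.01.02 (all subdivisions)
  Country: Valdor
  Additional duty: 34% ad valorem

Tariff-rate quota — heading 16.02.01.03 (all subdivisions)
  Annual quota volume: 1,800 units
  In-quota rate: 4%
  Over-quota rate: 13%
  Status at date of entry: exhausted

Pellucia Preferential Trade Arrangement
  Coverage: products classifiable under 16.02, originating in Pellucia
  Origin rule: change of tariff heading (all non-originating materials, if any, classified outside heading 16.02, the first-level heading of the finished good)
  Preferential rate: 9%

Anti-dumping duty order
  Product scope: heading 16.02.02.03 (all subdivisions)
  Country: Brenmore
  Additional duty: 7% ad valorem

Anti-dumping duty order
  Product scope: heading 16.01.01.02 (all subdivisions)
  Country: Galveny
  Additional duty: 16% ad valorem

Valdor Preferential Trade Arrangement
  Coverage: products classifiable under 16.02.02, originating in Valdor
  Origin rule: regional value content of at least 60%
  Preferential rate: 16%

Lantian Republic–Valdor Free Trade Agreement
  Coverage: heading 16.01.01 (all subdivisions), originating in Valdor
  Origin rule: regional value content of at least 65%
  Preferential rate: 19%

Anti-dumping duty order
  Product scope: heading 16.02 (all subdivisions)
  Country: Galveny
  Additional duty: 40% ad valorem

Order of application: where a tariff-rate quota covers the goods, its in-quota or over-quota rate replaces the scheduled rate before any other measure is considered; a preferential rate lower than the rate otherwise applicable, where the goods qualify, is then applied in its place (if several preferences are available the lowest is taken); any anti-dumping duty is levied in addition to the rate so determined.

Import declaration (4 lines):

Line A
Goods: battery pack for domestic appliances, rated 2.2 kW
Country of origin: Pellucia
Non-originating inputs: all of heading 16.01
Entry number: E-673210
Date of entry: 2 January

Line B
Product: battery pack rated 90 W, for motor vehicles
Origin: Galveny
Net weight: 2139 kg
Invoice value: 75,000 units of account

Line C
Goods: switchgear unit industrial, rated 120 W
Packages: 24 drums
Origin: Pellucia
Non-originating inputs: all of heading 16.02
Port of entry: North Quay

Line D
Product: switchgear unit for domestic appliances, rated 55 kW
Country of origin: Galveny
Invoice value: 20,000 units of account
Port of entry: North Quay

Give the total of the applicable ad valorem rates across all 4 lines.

Line A: battery pack → 16.02; rated 2.2 kW → 16.02.01; for domestic appliances → 16.02.01.02. Scheduled 28%. Pellucia agreement on 16.02: CTH met → 9% available; preferential 9%. → 9%.
Line B: battery pack → 16.02; rated 90 W → 16.02.02; for motor vehicles → 16.02.02.03. Scheduled 20%. anti-dumping (Galveny, 16.02): +40%; total 20% + 40% = 60%. → 60%.
Line C: switchgear unit → 16.01; rated 120 W → 16.01.02; industrial → 16.01.02.02. Scheduled 37%. Pellucia agreement on 16.02: 16.01.02.02 not covered. → 37%.
Line D: switchgear unit → 16.01; rated 55 kW → 16.01.03; for domestic appliances → 16.01.03.02. Scheduled 23%. No special measure applies. → 23%.
Sum: 9% + 60% + 37% + 23% = 129%.

129%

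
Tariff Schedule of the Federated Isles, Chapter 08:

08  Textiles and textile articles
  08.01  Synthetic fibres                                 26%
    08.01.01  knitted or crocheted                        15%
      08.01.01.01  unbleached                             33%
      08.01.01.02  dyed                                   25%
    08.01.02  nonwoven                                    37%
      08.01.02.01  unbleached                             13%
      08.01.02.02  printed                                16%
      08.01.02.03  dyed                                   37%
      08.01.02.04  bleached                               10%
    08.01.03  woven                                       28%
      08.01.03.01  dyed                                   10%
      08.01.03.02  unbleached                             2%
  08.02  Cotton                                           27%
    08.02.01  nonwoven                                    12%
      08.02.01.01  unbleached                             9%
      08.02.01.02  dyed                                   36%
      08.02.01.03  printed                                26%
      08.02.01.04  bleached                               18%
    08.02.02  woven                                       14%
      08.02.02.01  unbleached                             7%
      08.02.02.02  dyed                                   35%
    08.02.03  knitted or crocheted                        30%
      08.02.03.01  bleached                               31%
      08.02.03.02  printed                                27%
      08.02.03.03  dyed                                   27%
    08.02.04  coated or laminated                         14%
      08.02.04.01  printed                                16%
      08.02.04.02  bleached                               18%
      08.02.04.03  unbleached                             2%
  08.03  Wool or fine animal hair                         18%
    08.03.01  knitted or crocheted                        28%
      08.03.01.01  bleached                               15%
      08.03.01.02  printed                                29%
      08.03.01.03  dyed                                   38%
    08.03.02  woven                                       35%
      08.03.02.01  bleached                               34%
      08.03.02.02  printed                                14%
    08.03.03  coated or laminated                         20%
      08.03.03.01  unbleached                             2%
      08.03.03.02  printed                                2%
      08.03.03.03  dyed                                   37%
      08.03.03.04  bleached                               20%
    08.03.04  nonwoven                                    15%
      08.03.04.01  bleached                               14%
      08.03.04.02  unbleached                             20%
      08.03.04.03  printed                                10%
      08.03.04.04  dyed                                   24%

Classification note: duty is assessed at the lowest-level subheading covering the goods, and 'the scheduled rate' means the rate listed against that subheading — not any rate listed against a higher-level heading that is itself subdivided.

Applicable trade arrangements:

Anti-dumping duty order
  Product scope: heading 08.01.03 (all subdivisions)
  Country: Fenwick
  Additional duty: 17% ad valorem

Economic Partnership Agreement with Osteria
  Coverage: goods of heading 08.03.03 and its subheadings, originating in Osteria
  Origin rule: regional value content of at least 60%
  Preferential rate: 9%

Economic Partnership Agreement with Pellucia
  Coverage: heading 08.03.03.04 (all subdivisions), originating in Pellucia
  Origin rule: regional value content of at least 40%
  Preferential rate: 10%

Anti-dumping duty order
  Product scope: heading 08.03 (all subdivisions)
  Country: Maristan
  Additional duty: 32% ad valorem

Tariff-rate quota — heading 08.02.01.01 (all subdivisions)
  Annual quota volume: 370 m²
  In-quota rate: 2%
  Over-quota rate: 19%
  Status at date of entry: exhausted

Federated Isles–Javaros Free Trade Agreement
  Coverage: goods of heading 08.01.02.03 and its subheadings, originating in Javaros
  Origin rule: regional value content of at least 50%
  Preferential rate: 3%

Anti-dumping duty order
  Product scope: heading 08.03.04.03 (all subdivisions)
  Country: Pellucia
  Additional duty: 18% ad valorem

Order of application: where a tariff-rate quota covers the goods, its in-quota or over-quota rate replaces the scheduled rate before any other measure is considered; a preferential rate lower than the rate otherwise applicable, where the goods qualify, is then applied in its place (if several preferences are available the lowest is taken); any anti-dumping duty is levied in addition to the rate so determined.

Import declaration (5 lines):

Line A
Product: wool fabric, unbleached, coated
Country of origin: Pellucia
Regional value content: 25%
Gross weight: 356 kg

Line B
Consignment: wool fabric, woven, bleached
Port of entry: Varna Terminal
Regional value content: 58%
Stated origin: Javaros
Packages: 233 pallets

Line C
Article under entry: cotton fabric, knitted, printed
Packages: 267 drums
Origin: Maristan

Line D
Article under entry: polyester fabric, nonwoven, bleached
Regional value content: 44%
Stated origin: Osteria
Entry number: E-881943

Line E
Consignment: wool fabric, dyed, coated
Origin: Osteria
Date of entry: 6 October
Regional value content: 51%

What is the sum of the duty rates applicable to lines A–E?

Line A: wool → 08.03; coated → 08.03.03; unbleached → 08.03.03.01. Scheduled 2%. Pellucia agreement on 08.03.03.04: 08.03.03.01 not covered. → 2%.
Line B: wool → 08.03; woven → 08.03.02; bleached → 08.03.02.01. Scheduled 34%. Javaros agreement on 08.01.02.03: 08.03.02.01 not covered. → 34%.
Line C: cotton → 08.02; knitted → 08.02.03; printed → 08.02.03.02. Scheduled 27%. No special measure applies. → 27%.
Line D: polyester → 08.01; nonwoven → 08.01.02; bleached → 08.01.02.04. Scheduled 10%. Osteria agreement on 08.03.03: 08.01.02.04 not covered. → 10%.
Line E: wool → 08.03; coated → 08.03.03; dyed → 08.03.03.03. Scheduled 37%. Osteria agreement on 08.03.03: RVC < 60%. → 37%.
Sum: 2% + 34% + 27% + 10% + 37% = 110%.

110%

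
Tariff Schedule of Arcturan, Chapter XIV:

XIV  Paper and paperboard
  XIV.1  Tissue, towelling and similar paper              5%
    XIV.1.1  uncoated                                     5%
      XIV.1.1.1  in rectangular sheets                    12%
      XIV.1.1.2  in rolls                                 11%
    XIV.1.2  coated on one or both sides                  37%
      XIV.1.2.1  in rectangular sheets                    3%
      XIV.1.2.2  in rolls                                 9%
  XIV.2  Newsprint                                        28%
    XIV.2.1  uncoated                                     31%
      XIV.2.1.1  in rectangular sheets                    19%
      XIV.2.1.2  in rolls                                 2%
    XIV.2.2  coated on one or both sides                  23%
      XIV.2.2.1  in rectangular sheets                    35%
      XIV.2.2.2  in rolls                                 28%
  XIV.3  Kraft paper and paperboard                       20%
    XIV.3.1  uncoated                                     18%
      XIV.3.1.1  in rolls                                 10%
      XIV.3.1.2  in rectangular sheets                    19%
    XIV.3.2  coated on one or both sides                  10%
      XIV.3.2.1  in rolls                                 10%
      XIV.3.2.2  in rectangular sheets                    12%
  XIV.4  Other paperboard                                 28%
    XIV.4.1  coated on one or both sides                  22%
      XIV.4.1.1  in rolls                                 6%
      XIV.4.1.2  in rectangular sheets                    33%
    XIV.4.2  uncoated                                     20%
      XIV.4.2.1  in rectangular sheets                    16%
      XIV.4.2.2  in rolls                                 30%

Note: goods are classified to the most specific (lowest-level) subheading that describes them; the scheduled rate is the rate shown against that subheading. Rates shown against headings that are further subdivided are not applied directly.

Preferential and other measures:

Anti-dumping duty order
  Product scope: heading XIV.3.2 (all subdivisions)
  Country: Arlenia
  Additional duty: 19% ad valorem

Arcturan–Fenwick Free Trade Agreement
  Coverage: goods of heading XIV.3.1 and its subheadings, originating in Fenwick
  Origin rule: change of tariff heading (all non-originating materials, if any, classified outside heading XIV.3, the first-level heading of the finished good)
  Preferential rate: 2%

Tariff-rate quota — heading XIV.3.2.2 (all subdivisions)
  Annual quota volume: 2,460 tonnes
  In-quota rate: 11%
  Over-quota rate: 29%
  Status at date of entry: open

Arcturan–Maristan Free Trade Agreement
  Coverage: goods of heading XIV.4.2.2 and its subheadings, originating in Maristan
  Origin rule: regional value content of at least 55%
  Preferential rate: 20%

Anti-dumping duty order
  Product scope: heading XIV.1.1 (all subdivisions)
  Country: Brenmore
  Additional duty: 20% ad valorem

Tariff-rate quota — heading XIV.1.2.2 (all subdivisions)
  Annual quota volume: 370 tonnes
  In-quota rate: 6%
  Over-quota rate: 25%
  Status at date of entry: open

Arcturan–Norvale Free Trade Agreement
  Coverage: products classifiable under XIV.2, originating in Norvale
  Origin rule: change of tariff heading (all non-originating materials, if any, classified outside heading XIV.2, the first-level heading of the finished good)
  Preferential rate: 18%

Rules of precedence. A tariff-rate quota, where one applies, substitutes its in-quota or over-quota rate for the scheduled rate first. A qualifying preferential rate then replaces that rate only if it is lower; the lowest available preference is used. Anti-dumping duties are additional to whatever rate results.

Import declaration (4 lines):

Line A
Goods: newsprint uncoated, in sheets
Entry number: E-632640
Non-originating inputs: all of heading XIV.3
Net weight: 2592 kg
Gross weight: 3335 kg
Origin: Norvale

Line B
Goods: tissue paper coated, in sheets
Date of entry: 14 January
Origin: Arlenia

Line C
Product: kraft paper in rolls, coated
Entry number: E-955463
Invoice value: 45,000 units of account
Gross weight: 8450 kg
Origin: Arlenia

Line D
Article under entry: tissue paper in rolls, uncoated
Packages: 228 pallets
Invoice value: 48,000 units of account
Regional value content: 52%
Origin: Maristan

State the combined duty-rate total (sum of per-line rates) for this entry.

Line A: newsprint → XIV.2; uncoated → XIV.2.1; in sheets → XIV.2.1.1. Scheduled 19%. Norvale agreement on XIV.2: CTH met → 18% available; preferential 18%. → 18%.
Line B: tissue paper → XIV.1; coated → XIV.1.2; in sheets → XIV.1.2.1. Scheduled 3%. No special measure applies. → 3%.
Line C: kraft paper → XIV.3; coated → XIV.3.2; in rolls → XIV.3.2.1. Scheduled 10%. anti-dumping (Arlenia, XIV.3.2): +19%; total 10% + 19% = 29%. → 29%.
Line D: tissue paper → XIV.1; uncoated → XIV.1.1; in rolls → XIV.1.1.2. Scheduled 11%. Maristan agreement on XIV.4.2.2: XIV.1.1.2 not covered. → 11%.
Sum: 18% + 3% + 29% + 11% = 61%.

61%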